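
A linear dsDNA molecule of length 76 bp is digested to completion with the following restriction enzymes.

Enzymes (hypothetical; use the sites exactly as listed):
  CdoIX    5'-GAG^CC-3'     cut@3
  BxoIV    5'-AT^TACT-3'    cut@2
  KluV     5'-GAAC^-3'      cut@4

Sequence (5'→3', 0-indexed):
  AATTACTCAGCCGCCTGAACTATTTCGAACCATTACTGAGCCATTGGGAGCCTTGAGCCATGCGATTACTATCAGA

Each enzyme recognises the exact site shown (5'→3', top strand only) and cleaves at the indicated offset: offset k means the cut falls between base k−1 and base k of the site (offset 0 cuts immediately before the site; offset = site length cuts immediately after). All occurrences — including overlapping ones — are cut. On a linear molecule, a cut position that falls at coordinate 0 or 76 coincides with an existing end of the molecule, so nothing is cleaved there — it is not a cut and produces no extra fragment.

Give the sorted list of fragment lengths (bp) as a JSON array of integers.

[3,3,7,7,9,10,10,10,17]

Scan for sites:
  CdoIX GAGCC/3: at [37, 47, 54] ⇒ [40, 50, 57]
  BxoIV ATTACT/2: at [1, 31, 64] ⇒ [3, 33, 66]
  KluV GAAC/4: at [16, 26] ⇒ [20, 30]

All cut coordinates (distinct, sorted): [3, 20, 30, 33, 40, 50, 57, 66]

Fragment lengths:
  [0,3): 3 bp
  [3,20): 17 bp
  [20,30): 10 bp
  [30,33): 3 bp
  [33,40): 7 bp
  [40,50): 10 bp
  [50,57): 7 bp
  [57,66): 9 bp
  [66,76): 10 bp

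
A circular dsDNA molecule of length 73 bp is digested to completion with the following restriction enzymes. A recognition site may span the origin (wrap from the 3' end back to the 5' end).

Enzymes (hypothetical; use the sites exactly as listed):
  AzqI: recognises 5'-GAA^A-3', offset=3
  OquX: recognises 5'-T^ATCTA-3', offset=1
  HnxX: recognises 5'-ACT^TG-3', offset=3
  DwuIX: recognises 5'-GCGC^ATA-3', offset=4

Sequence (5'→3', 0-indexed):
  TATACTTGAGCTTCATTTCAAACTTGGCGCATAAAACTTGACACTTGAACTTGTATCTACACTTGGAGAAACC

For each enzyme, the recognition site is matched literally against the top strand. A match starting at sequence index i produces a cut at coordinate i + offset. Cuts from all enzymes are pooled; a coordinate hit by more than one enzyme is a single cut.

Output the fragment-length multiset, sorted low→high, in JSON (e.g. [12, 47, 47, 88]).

Scan for sites:
  AzqI (GAAA, off=3): starts [67] → cuts [70]
  OquX (TATCTA, off=1): starts [53] → cuts [54]
  HnxX (ACTTG, off=3): starts [3, 21, 35, 42, 48, 60] → cuts [6, 24, 38, 45, 51, 63]
  DwuIX (GCGCATA, off=4): starts [26] → cuts [30]

All cut coordinates (distinct, sorted): [6, 24, 30, 38, 45, 51, 54, 63, 70]

Fragments:
  6→24: 18 bp
  24→30: 6 bp
  30→38: 8 bp
  38→45: 7 bp
  45→51: 6 bp
  51→54: 3 bp
  54→63: 9 bp
  63→70: 7 bp
  70→6 (wrap): 73-70+6 = 9 bp

[3,6,6,7,7,8,9,9,18]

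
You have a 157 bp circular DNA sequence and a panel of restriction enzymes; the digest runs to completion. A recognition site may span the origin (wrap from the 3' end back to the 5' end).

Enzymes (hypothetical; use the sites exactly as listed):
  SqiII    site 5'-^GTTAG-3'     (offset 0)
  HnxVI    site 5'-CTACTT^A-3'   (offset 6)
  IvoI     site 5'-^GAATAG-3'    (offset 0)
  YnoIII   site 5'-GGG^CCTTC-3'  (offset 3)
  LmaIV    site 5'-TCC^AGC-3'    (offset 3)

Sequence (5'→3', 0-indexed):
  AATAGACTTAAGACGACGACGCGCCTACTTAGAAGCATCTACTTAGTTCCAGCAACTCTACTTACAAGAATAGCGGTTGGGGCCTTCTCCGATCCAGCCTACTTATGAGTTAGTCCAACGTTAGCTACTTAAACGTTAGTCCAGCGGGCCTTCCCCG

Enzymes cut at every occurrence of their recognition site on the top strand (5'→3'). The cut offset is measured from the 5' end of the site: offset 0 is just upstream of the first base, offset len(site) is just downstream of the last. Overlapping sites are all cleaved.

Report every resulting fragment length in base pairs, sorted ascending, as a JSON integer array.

Per-enzyme occurrences:
  SqiII (GTTAG, off=0): starts [108, 119, 134] → cuts [108, 119, 134]
  HnxVI (CTACTTA, off=6): starts [24, 38, 57, 98, 124] → cuts [30, 44, 63, 104, 130]
  IvoI (GAATAG, off=0): starts [67, 156] → cuts [67, 156]
  YnoIII (GGGCCTTC, off=3): starts [79, 145] → cuts [82, 148]
  LmaIV (TCCAGC, off=3): starts [47, 92, 139] → cuts [50, 95, 142]

All cut coordinates (distinct, sorted): [30, 44, 50, 63, 67, 82, 95, 104, 108, 119, 130, 134, 142, 148, 156]

Fragment lengths:
  30→44: 14 bp
  44→50: 6 bp
  50→63: 13 bp
  63→67: 4 bp
  67→82: 15 bp
  82→95: 13 bp
  95→104: 9 bp
  104→108: 4 bp
  108→119: 11 bp
  119→130: 11 bp
  130→134: 4 bp
  134→142: 8 bp
  142→148: 6 bp
  148→156: 8 bp
  156→30 (wrap): 157-156+30 = 31 bp

[4,4,4,6,6,8,8,9,11,11,13,13,14,15,31]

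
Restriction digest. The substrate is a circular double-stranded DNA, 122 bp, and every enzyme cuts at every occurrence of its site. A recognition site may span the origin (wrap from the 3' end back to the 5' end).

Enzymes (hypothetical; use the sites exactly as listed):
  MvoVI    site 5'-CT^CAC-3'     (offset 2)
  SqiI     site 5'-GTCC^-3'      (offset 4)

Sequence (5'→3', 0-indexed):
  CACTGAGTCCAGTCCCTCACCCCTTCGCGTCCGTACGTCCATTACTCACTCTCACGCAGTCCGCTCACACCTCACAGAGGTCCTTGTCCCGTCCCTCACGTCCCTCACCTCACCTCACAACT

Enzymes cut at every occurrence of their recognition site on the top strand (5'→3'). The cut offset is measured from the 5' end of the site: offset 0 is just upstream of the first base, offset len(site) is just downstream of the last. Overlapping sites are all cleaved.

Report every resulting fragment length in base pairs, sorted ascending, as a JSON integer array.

[2,2,2,3,5,5,5,5,6,6,6,7,7,7,8,10,10,11,15]

Site scan:
  MvoVI CTCAC/2: at [15, 44, 50, 63, 70, 94, 103, 108, 113, 120] ⇒ [0, 17, 46, 52, 65, 72, 96, 105, 110, 115]
  SqiI GTCC/4: at [6, 11, 28, 36, 58, 79, 85, 90, 99] ⇒ [10, 15, 32, 40, 62, 83, 89, 94, 103]

All cut coordinates (distinct, sorted): [0, 10, 15, 17, 32, 40, 46, 52, 62, 65, 72, 83, 89, 94, 96, 103, 105, 110, 115]

Fragment lengths:
  0→10: 10 bp
  10→15: 5 bp
  15→17: 2 bp
  17→32: 15 bp
  32→40: 8 bp
  40→46: 6 bp
  46→52: 6 bp
  52→62: 10 bp
  62→65: 3 bp
  65→72: 7 bp
  72→83: 11 bp
  83→89: 6 bp
  89→94: 5 bp
  94→96: 2 bp
  96→103: 7 bp
  103→105: 2 bp
  105→110: 5 bp
  110→115: 5 bp
  115→0 (wrap): 122-115+0 = 7 bp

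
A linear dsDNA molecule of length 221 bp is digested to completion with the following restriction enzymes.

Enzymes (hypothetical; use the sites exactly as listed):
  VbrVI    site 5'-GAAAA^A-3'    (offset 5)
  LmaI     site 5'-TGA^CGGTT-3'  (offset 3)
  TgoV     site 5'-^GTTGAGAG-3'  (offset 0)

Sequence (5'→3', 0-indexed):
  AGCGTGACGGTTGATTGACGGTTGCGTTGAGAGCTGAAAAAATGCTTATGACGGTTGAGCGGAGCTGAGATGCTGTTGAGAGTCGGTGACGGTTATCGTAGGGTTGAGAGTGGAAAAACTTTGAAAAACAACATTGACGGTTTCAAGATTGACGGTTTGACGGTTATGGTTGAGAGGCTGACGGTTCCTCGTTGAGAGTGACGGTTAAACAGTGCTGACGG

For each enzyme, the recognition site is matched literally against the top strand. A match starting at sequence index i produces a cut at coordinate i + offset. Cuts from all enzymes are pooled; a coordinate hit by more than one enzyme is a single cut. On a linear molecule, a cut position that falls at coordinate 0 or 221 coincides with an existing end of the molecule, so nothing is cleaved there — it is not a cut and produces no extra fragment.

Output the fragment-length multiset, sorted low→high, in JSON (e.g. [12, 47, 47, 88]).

[7,7,8,8,9,10,10,11,11,11,13,13,15,15,15,15,20,23]

Per-enzyme occurrences:
  VbrVI (GAAAAA, off=5): starts [35, 112, 122] → cuts [40, 117, 127]
  LmaI (TGACGGTT, off=3): starts [4, 15, 48, 86, 134, 149, 157, 178, 198] → cuts [7, 18, 51, 89, 137, 152, 160, 181, 201]
  TgoV (GTTGAGAG, off=0): starts [25, 74, 102, 168, 190] → cuts [25, 74, 102, 168, 190]

All cut coordinates (distinct, sorted): [7, 18, 25, 40, 51, 74, 89, 102, 117, 127, 137, 152, 160, 168, 181, 190, 201]

Fragments:
  [0,7): 7 bp
  [7,18): 11 bp
  [18,25): 7 bp
  [25,40): 15 bp
  [40,51): 11 bp
  [51,74): 23 bp
  [74,89): 15 bp
  [89,102): 13 bp
  [102,117): 15 bp
  [117,127): 10 bp
  [127,137): 10 bp
  [137,152): 15 bp
  [152,160): 8 bp
  [160,168): 8 bp
  [168,181): 13 bp
  [181,190): 9 bp
  [190,201): 11 bp
  [201,221): 20 bp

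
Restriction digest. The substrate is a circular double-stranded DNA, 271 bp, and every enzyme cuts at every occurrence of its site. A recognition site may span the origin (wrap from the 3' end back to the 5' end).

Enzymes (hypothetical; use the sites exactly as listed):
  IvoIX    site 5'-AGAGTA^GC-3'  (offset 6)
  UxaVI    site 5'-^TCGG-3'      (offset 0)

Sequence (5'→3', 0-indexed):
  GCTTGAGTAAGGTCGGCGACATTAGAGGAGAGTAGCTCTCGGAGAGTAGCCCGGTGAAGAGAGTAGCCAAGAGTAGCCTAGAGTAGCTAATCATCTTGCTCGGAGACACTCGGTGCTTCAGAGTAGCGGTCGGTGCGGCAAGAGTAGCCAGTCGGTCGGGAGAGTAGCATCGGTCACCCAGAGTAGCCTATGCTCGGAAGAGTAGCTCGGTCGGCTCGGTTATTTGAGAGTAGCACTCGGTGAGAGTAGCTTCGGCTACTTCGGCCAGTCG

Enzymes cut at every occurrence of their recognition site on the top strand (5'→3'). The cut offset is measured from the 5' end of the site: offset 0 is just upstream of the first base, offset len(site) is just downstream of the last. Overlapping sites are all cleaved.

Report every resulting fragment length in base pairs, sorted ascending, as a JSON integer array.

[2,3,3,4,4,4,4,4,5,5,8,8,9,10,10,10,10,11,11,12,14,15,16,16,17,17,17,22]

Site scan:
  IvoIX (AGAGTAGC, off=6): starts [28, 42, 59, 69, 79, 119, 140, 160, 179, 198, 226, 242] → cuts [34, 48, 65, 75, 85, 125, 146, 166, 185, 204, 232, 248]
  UxaVI (TCGG, off=0): starts [12, 38, 99, 109, 129, 151, 155, 169, 193, 206, 210, 215, 236, 251, 260, 268] → cuts [12, 38, 99, 109, 129, 151, 155, 169, 193, 206, 210, 215, 236, 251, 260, 268]

All cut coordinates (distinct, sorted): [12, 34, 38, 48, 65, 75, 85, 99, 109, 125, 129, 146, 151, 155, 166, 169, 185, 193, 204, 206, 210, 215, 232, 236, 248, 251, 260, 268]

Fragments:
  12→34: 22 bp
  34→38: 4 bp
  38→48: 10 bp
  48→65: 17 bp
  65→75: 10 bp
  75→85: 10 bp
  85→99: 14 bp
  99→109: 10 bp
  109→125: 16 bp
  125→129: 4 bp
  129→146: 17 bp
  146→151: 5 bp
  151→155: 4 bp
  155→166: 11 bp
  166→169: 3 bp
  169→185: 16 bp
  185→193: 8 bp
  193→204: 11 bp
  204→206: 2 bp
  206→210: 4 bp
  210→215: 5 bp
  215→232: 17 bp
  232→236: 4 bp
  236→248: 12 bp
  248→251: 3 bp
  251→260: 9 bp
  260→268: 8 bp
  268→12 (wrap): 271-268+12 = 15 bp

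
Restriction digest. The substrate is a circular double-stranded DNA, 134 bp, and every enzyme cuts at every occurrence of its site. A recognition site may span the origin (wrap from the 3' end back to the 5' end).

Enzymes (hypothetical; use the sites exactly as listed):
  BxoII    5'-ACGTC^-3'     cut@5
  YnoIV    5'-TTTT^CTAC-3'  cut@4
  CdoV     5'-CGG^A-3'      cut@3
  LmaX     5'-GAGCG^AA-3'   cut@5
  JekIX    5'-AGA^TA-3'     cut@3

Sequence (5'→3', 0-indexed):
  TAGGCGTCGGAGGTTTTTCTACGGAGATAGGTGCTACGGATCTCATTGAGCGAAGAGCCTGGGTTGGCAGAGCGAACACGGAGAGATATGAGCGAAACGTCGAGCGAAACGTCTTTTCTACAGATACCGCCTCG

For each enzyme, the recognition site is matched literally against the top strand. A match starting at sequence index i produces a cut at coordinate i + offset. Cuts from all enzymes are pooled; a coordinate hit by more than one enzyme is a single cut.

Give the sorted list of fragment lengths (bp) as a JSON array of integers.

Per-enzyme occurrences:
  BxoII ACGTC/5: at [96, 108] ⇒ [101, 113]
  YnoIV TTTTCTAC/4: at [14, 113] ⇒ [18, 117]
  CdoV CGGA/3: at [7, 21, 36, 78] ⇒ [10, 24, 39, 81]
  LmaX GAGCGAA/5: at [47, 69, 89, 101] ⇒ [52, 74, 94, 106]
  JekIX AGATA/3: at [24, 83, 121] ⇒ [27, 86, 124]

All cut coordinates (distinct, sorted): [10, 18, 24, 27, 39, 52, 74, 81, 86, 94, 101, 106, 113, 117, 124]

Fragment lengths:
  10→18: 8 bp
  18→24: 6 bp
  24→27: 3 bp
  27→39: 12 bp
  39→52: 13 bp
  52→74: 22 bp
  74→81: 7 bp
  81→86: 5 bp
  86→94: 8 bp
  94→101: 7 bp
  101→106: 5 bp
  106→113: 7 bp
  113→117: 4 bp
  117→124: 7 bp
  124→10 (wrap): 134-124+10 = 20 bp

[3,4,5,5,6,7,7,7,7,8,8,12,13,20,22]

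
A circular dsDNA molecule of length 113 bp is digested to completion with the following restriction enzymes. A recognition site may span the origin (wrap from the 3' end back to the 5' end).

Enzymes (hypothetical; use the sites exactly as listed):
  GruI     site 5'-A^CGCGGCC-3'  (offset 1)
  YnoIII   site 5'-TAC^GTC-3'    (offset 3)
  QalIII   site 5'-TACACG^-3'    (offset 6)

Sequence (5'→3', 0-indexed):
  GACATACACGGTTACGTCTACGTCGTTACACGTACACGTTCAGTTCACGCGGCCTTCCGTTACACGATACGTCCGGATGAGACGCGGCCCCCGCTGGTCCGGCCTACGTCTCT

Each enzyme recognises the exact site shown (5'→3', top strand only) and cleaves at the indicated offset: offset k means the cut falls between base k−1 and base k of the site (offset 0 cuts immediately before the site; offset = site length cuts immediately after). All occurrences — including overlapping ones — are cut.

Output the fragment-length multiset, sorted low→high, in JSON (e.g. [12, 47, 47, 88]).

Scan for sites:
  GruI ACGCGGCC/1: at [46, 81] ⇒ [47, 82]
  YnoIII TACGTC/3: at [12, 18, 67, 104] ⇒ [15, 21, 70, 107]
  QalIII TACACG/6: at [4, 26, 32, 60] ⇒ [10, 32, 38, 66]

Pooled cuts: [10, 15, 21, 32, 38, 47, 66, 70, 82, 107]

Fragments:
  10→15: 5 bp
  15→21: 6 bp
  21→32: 11 bp
  32→38: 6 bp
  38→47: 9 bp
  47→66: 19 bp
  66→70: 4 bp
  70→82: 12 bp
  82→107: 25 bp
  107→10 (wrap): 113-107+10 = 16 bp

[4,5,6,6,9,11,12,16,19,25]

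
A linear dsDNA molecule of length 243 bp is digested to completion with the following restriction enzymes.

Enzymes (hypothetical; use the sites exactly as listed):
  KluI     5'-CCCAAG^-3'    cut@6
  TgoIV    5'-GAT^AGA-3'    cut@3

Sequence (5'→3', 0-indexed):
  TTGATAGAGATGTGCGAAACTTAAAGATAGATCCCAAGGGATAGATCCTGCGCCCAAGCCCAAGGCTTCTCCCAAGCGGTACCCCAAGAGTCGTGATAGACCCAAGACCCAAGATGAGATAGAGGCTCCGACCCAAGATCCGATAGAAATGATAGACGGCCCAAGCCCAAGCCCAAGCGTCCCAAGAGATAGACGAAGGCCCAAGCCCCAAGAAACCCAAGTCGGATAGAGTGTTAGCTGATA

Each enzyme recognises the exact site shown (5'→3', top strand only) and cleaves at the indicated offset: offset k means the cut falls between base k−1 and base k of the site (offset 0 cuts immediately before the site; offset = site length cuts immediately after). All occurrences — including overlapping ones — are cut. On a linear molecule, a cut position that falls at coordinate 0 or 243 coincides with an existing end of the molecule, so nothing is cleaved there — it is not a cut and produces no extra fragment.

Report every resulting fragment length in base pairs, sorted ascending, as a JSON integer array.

[4,4,5,6,6,6,6,7,7,7,7,9,9,9,9,9,10,12,12,12,15,16,16,17,23]

Site scan:
  KluI (CCCAAG, off=6): starts [32, 52, 58, 70, 82, 100, 107, 131, 159, 165, 171, 180, 199, 206, 215] → cuts [38, 58, 64, 76, 88, 106, 113, 137, 165, 171, 177, 186, 205, 212, 221]
  TgoIV (GATAGA, off=3): starts [2, 25, 39, 94, 117, 141, 150, 187, 224] → cuts [5, 28, 42, 97, 120, 144, 153, 190, 227]

All cut coordinates (distinct, sorted): [5, 28, 38, 42, 58, 64, 76, 88, 97, 106, 113, 120, 137, 144, 153, 165, 171, 177, 186, 190, 205, 212, 221, 227]

Fragments:
  [0,5): 5 bp
  [5,28): 23 bp
  [28,38): 10 bp
  [38,42): 4 bp
  [42,58): 16 bp
  [58,64): 6 bp
  [64,76): 12 bp
  [76,88): 12 bp
  [88,97): 9 bp
  [97,106): 9 bp
  [106,113): 7 bp
  [113,120): 7 bp
  [120,137): 17 bp
  [137,144): 7 bp
  [144,153): 9 bp
  [153,165): 12 bp
  [165,171): 6 bp
  [171,177): 6 bp
  [177,186): 9 bp
  [186,190): 4 bp
  [190,205): 15 bp
  [205,212): 7 bp
  [212,221): 9 bp
  [221,227): 6 bp
  [227,243): 16 bp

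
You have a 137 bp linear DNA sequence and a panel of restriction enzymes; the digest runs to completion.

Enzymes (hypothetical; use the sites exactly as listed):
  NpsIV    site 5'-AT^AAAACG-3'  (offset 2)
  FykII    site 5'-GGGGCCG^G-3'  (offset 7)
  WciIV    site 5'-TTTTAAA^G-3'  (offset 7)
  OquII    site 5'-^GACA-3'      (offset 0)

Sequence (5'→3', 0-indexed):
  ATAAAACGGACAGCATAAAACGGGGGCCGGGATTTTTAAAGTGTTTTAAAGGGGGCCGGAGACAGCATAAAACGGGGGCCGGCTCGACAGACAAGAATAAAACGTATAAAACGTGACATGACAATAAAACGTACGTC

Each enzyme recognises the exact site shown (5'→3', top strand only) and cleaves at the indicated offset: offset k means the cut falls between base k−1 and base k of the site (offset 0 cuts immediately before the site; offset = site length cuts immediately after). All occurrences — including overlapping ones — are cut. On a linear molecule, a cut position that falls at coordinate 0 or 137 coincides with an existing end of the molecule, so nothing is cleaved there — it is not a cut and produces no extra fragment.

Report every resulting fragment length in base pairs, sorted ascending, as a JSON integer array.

[2,2,4,4,5,6,6,7,8,8,8,9,9,10,11,12,13,13]

Scan for sites:
  NpsIV (ATAAAACG, off=2): starts [0, 14, 66, 96, 105, 123] → cuts [2, 16, 68, 98, 107, 125]
  FykII (GGGGCCGG, off=7): starts [22, 51, 74] → cuts [29, 58, 81]
  WciIV (TTTTAAAG, off=7): starts [33, 43] → cuts [40, 50]
  OquII (GACA, off=0): starts [8, 60, 85, 89, 114, 119] → cuts [8, 60, 85, 89, 114, 119]

Pooled cuts: [2, 8, 16, 29, 40, 50, 58, 60, 68, 81, 85, 89, 98, 107, 114, 119, 125]

Fragment lengths:
  [0,2): 2 bp
  [2,8): 6 bp
  [8,16): 8 bp
  [16,29): 13 bp
  [29,40): 11 bp
  [40,50): 10 bp
  [50,58): 8 bp
  [58,60): 2 bp
  [60,68): 8 bp
  [68,81): 13 bp
  [81,85): 4 bp
  [85,89): 4 bp
  [89,98): 9 bp
  [98,107): 9 bp
  [107,114): 7 bp
  [114,119): 5 bp
  [119,125): 6 bp
  [125,137): 12 bp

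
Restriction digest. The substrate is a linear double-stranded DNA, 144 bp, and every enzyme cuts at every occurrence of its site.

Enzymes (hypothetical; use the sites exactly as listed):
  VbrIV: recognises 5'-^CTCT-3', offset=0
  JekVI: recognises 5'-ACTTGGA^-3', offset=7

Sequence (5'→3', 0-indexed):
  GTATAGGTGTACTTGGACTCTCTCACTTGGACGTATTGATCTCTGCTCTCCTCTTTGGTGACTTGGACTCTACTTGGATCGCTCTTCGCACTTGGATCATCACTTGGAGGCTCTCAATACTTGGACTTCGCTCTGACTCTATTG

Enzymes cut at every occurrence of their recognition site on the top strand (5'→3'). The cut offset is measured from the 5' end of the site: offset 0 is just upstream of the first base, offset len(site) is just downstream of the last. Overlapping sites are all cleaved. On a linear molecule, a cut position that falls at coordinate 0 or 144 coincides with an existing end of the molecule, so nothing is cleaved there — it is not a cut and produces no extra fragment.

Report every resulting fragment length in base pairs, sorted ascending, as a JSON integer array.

Scan for sites:
  VbrIV CTCT/0: at [17, 19, 40, 45, 50, 67, 81, 110, 130, 136] ⇒ [17, 19, 40, 45, 50, 67, 81, 110, 130, 136]
  JekVI ACTTGGA/7: at [10, 24, 60, 71, 89, 101, 118] ⇒ [17, 31, 67, 78, 96, 108, 125]

All cut coordinates (distinct, sorted): [17, 19, 31, 40, 45, 50, 67, 78, 81, 96, 108, 110, 125, 130, 136]

Fragments:
  [0,17): 17 bp
  [17,19): 2 bp
  [19,31): 12 bp
  [31,40): 9 bp
  [40,45): 5 bp
  [45,50): 5 bp
  [50,67): 17 bp
  [67,78): 11 bp
  [78,81): 3 bp
  [81,96): 15 bp
  [96,108): 12 bp
  [108,110): 2 bp
  [110,125): 15 bp
  [125,130): 5 bp
  [130,136): 6 bp
  [136,144): 8 bp

[2,2,3,5,5,5,6,8,9,11,12,12,15,15,17,17]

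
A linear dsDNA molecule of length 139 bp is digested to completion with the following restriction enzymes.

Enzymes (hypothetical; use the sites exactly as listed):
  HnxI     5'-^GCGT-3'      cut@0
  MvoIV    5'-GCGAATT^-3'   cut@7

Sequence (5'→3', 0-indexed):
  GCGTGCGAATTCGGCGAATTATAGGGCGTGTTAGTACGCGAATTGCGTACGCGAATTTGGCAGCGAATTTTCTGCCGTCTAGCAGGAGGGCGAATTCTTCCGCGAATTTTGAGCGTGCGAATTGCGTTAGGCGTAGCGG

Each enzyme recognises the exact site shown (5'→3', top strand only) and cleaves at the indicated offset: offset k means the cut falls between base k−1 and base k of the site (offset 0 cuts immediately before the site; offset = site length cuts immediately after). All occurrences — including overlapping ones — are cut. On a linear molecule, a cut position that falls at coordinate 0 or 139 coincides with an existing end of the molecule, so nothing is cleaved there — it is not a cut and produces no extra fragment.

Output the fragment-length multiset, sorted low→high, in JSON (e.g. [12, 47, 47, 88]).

Site scan:
  HnxI GCGT/0: at [0, 25, 44, 112, 123, 130] ⇒ [25, 44, 112, 123, 130] (position 0 is a terminus of the linear molecule — no cut)
  MvoIV GCGAATT/7: at [4, 13, 37, 50, 62, 89, 101, 116] ⇒ [11, 20, 44, 57, 69, 96, 108, 123]

All cut coordinates (distinct, sorted): [11, 20, 25, 44, 57, 69, 96, 108, 112, 123, 130]

Fragment lengths:
  [0,11): 11 bp
  [11,20): 9 bp
  [20,25): 5 bp
  [25,44): 19 bp
  [44,57): 13 bp
  [57,69): 12 bp
  [69,96): 27 bp
  [96,108): 12 bp
  [108,112): 4 bp
  [112,123): 11 bp
  [123,130): 7 bp
  [130,139): 9 bp

[4,5,7,9,9,11,11,12,12,13,19,27]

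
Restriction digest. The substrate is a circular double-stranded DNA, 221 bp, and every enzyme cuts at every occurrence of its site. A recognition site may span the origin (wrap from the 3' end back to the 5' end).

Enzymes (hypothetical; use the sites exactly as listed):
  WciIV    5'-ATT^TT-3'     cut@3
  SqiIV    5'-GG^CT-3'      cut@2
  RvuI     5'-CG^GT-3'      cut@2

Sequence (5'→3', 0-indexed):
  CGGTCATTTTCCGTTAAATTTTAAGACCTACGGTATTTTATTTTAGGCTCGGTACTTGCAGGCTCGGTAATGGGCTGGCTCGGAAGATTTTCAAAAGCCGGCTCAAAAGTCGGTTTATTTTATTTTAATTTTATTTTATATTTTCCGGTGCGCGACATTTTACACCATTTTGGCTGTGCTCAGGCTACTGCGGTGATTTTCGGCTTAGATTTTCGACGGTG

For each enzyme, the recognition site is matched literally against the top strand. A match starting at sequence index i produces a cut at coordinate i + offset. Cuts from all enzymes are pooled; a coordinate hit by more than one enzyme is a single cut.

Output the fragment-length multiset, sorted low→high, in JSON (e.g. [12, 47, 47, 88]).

Scan for sites:
  WciIV (ATTTT, off=3): starts [5, 17, 34, 39, 86, 116, 121, 127, 132, 139, 156, 166, 195, 208] → cuts [8, 20, 37, 42, 89, 119, 124, 130, 135, 142, 159, 169, 198, 211]
  SqiIV (GGCT, off=2): starts [45, 60, 72, 76, 99, 171, 182, 201] → cuts [47, 62, 74, 78, 101, 173, 184, 203]
  RvuI (CGGT, off=2): starts [0, 30, 49, 64, 110, 145, 190, 216] → cuts [2, 32, 51, 66, 112, 147, 192, 218]

All cut coordinates (distinct, sorted): [2, 8, 20, 32, 37, 42, 47, 51, 62, 66, 74, 78, 89, 101, 112, 119, 124, 130, 135, 142, 147, 159, 169, 173, 184, 192, 198, 203, 211, 218]

Fragment lengths:
  2→8: 6 bp
  8→20: 12 bp
  20→32: 12 bp
  32→37: 5 bp
  37→42: 5 bp
  42→47: 5 bp
  47→51: 4 bp
  51→62: 11 bp
  62→66: 4 bp
  66→74: 8 bp
  74→78: 4 bp
  78→89: 11 bp
  89→101: 12 bp
  101→112: 11 bp
  112→119: 7 bp
  119→124: 5 bp
  124→130: 6 bp
  130→135: 5 bp
  135→142: 7 bp
  142→147: 5 bp
  147→159: 12 bp
  159→169: 10 bp
  169→173: 4 bp
  173→184: 11 bp
  184→192: 8 bp
  192→198: 6 bp
  198→203: 5 bp
  203→211: 8 bp
  211→218: 7 bp
  218→2 (wrap): 221-218+2 = 5 bp

[4,4,4,4,5,5,5,5,5,5,5,5,6,6,6,7,7,7,8,8,8,10,11,11,11,11,12,12,12,12]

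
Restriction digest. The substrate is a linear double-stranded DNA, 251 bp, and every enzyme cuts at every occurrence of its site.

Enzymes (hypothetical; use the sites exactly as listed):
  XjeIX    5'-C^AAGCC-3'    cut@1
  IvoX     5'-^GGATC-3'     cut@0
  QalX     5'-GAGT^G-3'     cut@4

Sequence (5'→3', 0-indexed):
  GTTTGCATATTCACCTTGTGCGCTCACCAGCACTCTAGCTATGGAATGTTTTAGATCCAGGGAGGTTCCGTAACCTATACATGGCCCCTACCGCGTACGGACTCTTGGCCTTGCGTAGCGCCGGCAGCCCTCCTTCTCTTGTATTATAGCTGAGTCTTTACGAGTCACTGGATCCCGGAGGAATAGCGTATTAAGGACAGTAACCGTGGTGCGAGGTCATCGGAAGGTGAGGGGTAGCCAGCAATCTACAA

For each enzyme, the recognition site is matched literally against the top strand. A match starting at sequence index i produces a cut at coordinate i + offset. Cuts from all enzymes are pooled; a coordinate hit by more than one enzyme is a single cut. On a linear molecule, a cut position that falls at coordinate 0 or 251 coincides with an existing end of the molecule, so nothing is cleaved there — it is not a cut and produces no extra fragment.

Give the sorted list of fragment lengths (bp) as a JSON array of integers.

Per-enzyme occurrences:
  XjeIX (CAAGCC, off=1): no sites
  IvoX GGATC/0: at [169] ⇒ [169]
  QalX (GAGTG, off=4): no sites

Pooled cuts: [169]

Fragments:
  [0,169): 169 bp
  [169,251): 82 bp

[82,169]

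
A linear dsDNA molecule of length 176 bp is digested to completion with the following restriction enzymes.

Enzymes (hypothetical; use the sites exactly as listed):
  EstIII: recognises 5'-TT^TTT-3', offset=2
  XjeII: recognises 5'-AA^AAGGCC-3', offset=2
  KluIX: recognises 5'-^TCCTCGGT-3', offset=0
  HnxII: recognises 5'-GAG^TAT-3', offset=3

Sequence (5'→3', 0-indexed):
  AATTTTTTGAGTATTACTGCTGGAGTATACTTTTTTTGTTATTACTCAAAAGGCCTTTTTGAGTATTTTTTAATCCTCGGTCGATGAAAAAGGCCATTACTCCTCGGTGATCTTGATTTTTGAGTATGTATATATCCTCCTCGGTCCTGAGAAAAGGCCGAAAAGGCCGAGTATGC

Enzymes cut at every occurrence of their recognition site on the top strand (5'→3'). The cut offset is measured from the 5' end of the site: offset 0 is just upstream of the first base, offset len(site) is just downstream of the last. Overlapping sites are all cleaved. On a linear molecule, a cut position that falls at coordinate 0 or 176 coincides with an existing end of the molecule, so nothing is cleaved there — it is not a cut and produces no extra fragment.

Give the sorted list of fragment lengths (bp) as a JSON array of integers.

Per-enzyme occurrences:
  EstIII TTTTT/2: at [2, 3, 30, 31, 32, 55, 65, 66, 116] ⇒ [4, 5, 32, 33, 34, 57, 67, 68, 118]
  XjeII AAAAGGCC/2: at [47, 87, 151, 160] ⇒ [49, 89, 153, 162]
  KluIX TCCTCGGT/0: at [73, 100, 137] ⇒ [73, 100, 137]
  HnxII GAGTAT/3: at [8, 22, 60, 121, 168] ⇒ [11, 25, 63, 124, 171]

Pooled cuts: [4, 5, 11, 25, 32, 33, 34, 49, 57, 63, 67, 68, 73, 89, 100, 118, 124, 137, 153, 162, 171]

Fragments:
  [0,4): 4 bp
  [4,5): 1 bp
  [5,11): 6 bp
  [11,25): 14 bp
  [25,32): 7 bp
  [32,33): 1 bp
  [33,34): 1 bp
  [34,49): 15 bp
  [49,57): 8 bp
  [57,63): 6 bp
  [63,67): 4 bp
  [67,68): 1 bp
  [68,73): 5 bp
  [73,89): 16 bp
  [89,100): 11 bp
  [100,118): 18 bp
  [118,124): 6 bp
  [124,137): 13 bp
  [137,153): 16 bp
  [153,162): 9 bp
  [162,171): 9 bp
  [171,176): 5 bp

[1,1,1,1,4,4,5,5,6,6,6,7,8,9,9,11,13,14,15,16,16,18]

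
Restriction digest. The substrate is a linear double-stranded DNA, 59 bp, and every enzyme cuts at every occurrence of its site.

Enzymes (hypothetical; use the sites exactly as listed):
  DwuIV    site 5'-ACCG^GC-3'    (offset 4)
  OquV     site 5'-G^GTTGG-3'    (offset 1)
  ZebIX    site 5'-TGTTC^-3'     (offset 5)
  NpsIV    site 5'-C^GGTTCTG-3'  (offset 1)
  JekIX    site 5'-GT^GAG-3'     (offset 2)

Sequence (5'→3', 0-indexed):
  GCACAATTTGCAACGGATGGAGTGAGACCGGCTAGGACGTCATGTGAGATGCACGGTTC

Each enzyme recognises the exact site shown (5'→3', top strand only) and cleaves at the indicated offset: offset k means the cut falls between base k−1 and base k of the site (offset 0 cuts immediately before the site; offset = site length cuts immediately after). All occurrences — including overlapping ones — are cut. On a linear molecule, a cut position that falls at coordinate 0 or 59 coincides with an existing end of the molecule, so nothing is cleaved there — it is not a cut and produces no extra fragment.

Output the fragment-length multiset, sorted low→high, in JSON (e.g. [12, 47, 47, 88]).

[7,14,15,23]

Per-enzyme occurrences:
  DwuIV (ACCGGC, off=4): starts [26] → cuts [30]
  OquV (GGTTGG, off=1): no sites
  ZebIX (TGTTC, off=5): no sites
  NpsIV (CGGTTCTG, off=1): no sites
  JekIX (GTGAG, off=2): starts [21, 43] → cuts [23, 45]

Pooled cuts: [23, 30, 45]

Fragments:
  [0,23): 23 bp
  [23,30): 7 bp
  [30,45): 15 bp
  [45,59): 14 bp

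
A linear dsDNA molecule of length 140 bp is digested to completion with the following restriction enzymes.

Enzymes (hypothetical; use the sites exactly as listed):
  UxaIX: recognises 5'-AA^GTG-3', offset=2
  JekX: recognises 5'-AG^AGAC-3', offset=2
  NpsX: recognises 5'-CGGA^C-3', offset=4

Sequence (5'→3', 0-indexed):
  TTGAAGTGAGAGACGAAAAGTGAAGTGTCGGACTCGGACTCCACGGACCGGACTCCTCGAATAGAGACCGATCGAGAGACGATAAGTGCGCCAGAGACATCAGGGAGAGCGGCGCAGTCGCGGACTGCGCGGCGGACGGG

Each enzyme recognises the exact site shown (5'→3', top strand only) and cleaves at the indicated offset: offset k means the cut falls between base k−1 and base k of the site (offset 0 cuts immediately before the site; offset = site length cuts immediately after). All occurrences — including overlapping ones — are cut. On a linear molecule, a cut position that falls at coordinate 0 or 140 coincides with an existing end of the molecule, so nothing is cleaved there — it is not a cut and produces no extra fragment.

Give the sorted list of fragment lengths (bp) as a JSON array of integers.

Per-enzyme occurrences:
  UxaIX AAGTG/2: at [3, 17, 22, 83] ⇒ [5, 19, 24, 85]
  JekX AGAGAC/2: at [8, 62, 74, 92] ⇒ [10, 64, 76, 94]
  NpsX CGGAC/4: at [28, 34, 43, 48, 120, 132] ⇒ [32, 38, 47, 52, 124, 136]

All cut coordinates (distinct, sorted): [5, 10, 19, 24, 32, 38, 47, 52, 64, 76, 85, 94, 124, 136]

Fragments:
  [0,5): 5 bp
  [5,10): 5 bp
  [10,19): 9 bp
  [19,24): 5 bp
  [24,32): 8 bp
  [32,38): 6 bp
  [38,47): 9 bp
  [47,52): 5 bp
  [52,64): 12 bp
  [64,76): 12 bp
  [76,85): 9 bp
  [85,94): 9 bp
  [94,124): 30 bp
  [124,136): 12 bp
  [136,140): 4 bp

[4,5,5,5,5,6,8,9,9,9,9,12,12,12,30]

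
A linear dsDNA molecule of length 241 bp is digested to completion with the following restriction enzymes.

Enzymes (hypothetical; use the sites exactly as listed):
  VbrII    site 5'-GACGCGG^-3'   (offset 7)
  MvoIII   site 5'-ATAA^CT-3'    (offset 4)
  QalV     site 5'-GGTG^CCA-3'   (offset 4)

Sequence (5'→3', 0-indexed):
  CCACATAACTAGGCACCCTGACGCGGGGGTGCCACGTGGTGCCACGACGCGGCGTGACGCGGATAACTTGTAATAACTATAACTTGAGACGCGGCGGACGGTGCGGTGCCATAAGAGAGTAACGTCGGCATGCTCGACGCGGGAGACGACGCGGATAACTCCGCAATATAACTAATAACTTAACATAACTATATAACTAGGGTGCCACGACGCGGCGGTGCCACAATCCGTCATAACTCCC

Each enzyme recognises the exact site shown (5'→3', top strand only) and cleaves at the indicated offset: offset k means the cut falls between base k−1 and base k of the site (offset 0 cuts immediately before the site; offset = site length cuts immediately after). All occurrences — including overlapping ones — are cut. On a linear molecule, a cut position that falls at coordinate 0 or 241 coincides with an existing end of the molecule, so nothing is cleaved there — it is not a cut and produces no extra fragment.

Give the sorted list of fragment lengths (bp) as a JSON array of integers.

[4,4,5,5,5,6,7,8,8,8,10,10,10,10,11,11,12,12,13,14,16,18,34]

Per-enzyme occurrences:
  VbrII (GACGCGG, off=7): starts [19, 45, 55, 87, 135, 147, 208] → cuts [26, 52, 62, 94, 142, 154, 215]
  MvoIII (ATAACT, off=4): starts [4, 62, 72, 78, 154, 167, 174, 184, 192, 232] → cuts [8, 66, 76, 82, 158, 171, 178, 188, 196, 236]
  QalV (GGTGCCA, off=4): starts [27, 37, 104, 200, 216] → cuts [31, 41, 108, 204, 220]

All cut coordinates (distinct, sorted): [8, 26, 31, 41, 52, 62, 66, 76, 82, 94, 108, 142, 154, 158, 171, 178, 188, 196, 204, 215, 220, 236]

Fragment lengths:
  [0,8): 8 bp
  [8,26): 18 bp
  [26,31): 5 bp
  [31,41): 10 bp
  [41,52): 11 bp
  [52,62): 10 bp
  [62,66): 4 bp
  [66,76): 10 bp
  [76,82): 6 bp
  [82,94): 12 bp
  [94,108): 14 bp
  [108,142): 34 bp
  [142,154): 12 bp
  [154,158): 4 bp
  [158,171): 13 bp
  [171,178): 7 bp
  [178,188): 10 bp
  [188,196): 8 bp
  [196,204): 8 bp
  [204,215): 11 bp
  [215,220): 5 bp
  [220,236): 16 bp
  [236,241): 5 bp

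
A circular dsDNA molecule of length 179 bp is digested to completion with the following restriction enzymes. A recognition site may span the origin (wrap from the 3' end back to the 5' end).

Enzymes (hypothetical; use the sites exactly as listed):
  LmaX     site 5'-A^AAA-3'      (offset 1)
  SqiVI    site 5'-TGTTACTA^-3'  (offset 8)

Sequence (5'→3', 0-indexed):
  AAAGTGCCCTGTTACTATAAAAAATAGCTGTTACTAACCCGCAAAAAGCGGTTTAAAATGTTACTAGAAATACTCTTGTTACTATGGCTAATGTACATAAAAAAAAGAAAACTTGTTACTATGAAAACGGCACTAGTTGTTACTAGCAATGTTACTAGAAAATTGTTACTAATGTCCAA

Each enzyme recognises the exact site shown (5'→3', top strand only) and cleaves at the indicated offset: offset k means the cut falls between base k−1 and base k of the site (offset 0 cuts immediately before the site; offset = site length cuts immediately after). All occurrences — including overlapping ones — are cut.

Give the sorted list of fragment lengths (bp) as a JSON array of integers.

[1,1,1,1,1,1,1,1,2,2,3,5,7,7,11,11,12,12,13,15,15,17,18,21]

Site scan:
  LmaX (AAAA, off=1): starts [18, 19, 20, 42, 43, 54, 98, 99, 100, 101, 102, 107, 123, 158, 177, 178] → cuts [0, 19, 20, 21, 43, 44, 55, 99, 100, 101, 102, 103, 108, 124, 159, 178]
  SqiVI (TGTTACTA, off=8): starts [9, 28, 58, 76, 113, 137, 149, 163] → cuts [17, 36, 66, 84, 121, 145, 157, 171]

Pooled cuts: [0, 17, 19, 20, 21, 36, 43, 44, 55, 66, 84, 99, 100, 101, 102, 103, 108, 121, 124, 145, 157, 159, 171, 178]

Fragments:
  0→17: 17 bp
  17→19: 2 bp
  19→20: 1 bp
  20→21: 1 bp
  21→36: 15 bp
  36→43: 7 bp
  43→44: 1 bp
  44→55: 11 bp
  55→66: 11 bp
  66→84: 18 bp
  84→99: 15 bp
  99→100: 1 bp
  100→101: 1 bp
  101→102: 1 bp
  102→103: 1 bp
  103→108: 5 bp
  108→121: 13 bp
  121→124: 3 bp
  124→145: 21 bp
  145→157: 12 bp
  157→159: 2 bp
  159→171: 12 bp
  171→178: 7 bp
  178→0 (wrap): 179-178+0 = 1 bp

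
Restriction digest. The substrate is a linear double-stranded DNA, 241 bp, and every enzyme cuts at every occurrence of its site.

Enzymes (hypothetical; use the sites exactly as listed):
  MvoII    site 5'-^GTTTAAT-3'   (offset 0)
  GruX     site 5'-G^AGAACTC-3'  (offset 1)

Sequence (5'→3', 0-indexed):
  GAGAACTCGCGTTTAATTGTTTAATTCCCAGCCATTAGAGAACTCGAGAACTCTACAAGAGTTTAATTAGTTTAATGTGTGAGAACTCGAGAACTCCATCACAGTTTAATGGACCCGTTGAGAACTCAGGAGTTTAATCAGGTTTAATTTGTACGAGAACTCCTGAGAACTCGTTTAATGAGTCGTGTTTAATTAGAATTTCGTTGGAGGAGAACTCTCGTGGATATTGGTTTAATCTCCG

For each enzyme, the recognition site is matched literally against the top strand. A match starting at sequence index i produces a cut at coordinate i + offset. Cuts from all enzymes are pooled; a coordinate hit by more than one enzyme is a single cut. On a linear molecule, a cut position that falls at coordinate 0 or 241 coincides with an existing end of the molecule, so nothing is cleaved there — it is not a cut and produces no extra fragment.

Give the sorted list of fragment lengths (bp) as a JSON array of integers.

Site scan:
  MvoII (GTTTAAT, off=0): starts [10, 18, 60, 69, 103, 131, 141, 172, 186, 229] → cuts [10, 18, 60, 69, 103, 131, 141, 172, 186, 229]
  GruX (GAGAACTC, off=1): starts [0, 37, 45, 80, 88, 119, 154, 164, 209] → cuts [1, 38, 46, 81, 89, 120, 155, 165, 210]

All cut coordinates (distinct, sorted): [1, 10, 18, 38, 46, 60, 69, 81, 89, 103, 120, 131, 141, 155, 165, 172, 186, 210, 229]

Fragments:
  [0,1): 1 bp
  [1,10): 9 bp
  [10,18): 8 bp
  [18,38): 20 bp
  [38,46): 8 bp
  [46,60): 14 bp
  [60,69): 9 bp
  [69,81): 12 bp
  [81,89): 8 bp
  [89,103): 14 bp
  [103,120): 17 bp
  [120,131): 11 bp
  [131,141): 10 bp
  [141,155): 14 bp
  [155,165): 10 bp
  [165,172): 7 bp
  [172,186): 14 bp
  [186,210): 24 bp
  [210,229): 19 bp
  [229,241): 12 bp

[1,7,8,8,8,9,9,10,10,11,12,12,14,14,14,14,17,19,20,24]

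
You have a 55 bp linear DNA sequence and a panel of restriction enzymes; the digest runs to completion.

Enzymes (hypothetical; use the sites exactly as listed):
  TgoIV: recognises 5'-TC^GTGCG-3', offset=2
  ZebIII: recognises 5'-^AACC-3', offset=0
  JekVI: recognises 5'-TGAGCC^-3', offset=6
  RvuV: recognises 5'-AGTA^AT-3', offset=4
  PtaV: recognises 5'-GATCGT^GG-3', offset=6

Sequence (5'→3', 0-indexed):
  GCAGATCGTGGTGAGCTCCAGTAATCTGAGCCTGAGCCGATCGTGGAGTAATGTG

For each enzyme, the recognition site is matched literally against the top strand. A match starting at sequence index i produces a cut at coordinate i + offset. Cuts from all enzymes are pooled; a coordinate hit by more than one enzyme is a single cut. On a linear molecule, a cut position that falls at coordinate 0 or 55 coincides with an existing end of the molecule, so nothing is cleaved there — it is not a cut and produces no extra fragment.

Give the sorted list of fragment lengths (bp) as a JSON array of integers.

Site scan:
  TgoIV (TCGTGCG, off=2): no sites
  ZebIII (AACC, off=0): no sites
  JekVI TGAGCC/6: at [26, 32] ⇒ [32, 38]
  RvuV AGTAAT/4: at [19, 46] ⇒ [23, 50]
  PtaV GATCGTGG/6: at [3, 38] ⇒ [9, 44]

All cut coordinates (distinct, sorted): [9, 23, 32, 38, 44, 50]

Fragments:
  [0,9): 9 bp
  [9,23): 14 bp
  [23,32): 9 bp
  [32,38): 6 bp
  [38,44): 6 bp
  [44,50): 6 bp
  [50,55): 5 bp

[5,6,6,6,9,9,14]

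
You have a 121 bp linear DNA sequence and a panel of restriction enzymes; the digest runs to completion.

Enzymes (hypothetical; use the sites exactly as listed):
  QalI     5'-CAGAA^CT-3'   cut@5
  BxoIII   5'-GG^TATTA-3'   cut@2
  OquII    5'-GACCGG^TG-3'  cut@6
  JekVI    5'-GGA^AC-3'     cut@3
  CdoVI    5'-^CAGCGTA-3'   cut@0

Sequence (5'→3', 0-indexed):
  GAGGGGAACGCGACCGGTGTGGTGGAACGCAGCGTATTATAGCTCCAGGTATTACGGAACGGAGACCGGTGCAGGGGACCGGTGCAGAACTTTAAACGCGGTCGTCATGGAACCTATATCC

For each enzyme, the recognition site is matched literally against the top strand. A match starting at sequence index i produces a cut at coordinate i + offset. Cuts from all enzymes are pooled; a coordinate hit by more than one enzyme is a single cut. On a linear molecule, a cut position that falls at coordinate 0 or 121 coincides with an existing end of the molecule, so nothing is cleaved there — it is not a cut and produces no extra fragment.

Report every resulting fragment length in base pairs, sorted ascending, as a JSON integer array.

[3,7,7,9,9,10,10,11,13,20,22]

Per-enzyme occurrences:
  QalI (CAGAACT, off=5): starts [84] → cuts [89]
  BxoIII (GGTATTA, off=2): starts [47] → cuts [49]
  OquII (GACCGGTG, off=6): starts [11, 63, 76] → cuts [17, 69, 82]
  JekVI (GGAAC, off=3): starts [4, 23, 55, 108] → cuts [7, 26, 58, 111]
  CdoVI (CAGCGTA, off=0): starts [29] → cuts [29]

Pooled cuts: [7, 17, 26, 29, 49, 58, 69, 82, 89, 111]

Fragments:
  [0,7): 7 bp
  [7,17): 10 bp
  [17,26): 9 bp
  [26,29): 3 bp
  [29,49): 20 bp
  [49,58): 9 bp
  [58,69): 11 bp
  [69,82): 13 bp
  [82,89): 7 bp
  [89,111): 22 bp
  [111,121): 10 bp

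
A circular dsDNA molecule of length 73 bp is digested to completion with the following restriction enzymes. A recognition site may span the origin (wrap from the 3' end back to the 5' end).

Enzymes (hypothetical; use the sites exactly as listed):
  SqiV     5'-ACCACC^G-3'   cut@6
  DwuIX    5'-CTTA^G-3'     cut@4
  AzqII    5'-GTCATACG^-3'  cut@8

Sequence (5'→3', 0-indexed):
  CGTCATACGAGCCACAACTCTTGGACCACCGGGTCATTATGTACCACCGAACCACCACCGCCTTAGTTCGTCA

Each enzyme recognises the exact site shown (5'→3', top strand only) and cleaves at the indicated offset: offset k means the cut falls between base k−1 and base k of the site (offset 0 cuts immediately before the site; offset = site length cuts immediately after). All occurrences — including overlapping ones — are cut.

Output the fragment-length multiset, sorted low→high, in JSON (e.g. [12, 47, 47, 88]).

[6,11,17,18,21]

Site scan:
  SqiV (ACCACCG, off=6): starts [24, 42, 53] → cuts [30, 48, 59]
  DwuIX (CTTAG, off=4): starts [61] → cuts [65]
  AzqII (GTCATACG, off=8): starts [1] → cuts [9]

All cut coordinates (distinct, sorted): [9, 30, 48, 59, 65]

Fragment lengths:
  9→30: 21 bp
  30→48: 18 bp
  48→59: 11 bp
  59→65: 6 bp
  65→9 (wrap): 73-65+9 = 17 bp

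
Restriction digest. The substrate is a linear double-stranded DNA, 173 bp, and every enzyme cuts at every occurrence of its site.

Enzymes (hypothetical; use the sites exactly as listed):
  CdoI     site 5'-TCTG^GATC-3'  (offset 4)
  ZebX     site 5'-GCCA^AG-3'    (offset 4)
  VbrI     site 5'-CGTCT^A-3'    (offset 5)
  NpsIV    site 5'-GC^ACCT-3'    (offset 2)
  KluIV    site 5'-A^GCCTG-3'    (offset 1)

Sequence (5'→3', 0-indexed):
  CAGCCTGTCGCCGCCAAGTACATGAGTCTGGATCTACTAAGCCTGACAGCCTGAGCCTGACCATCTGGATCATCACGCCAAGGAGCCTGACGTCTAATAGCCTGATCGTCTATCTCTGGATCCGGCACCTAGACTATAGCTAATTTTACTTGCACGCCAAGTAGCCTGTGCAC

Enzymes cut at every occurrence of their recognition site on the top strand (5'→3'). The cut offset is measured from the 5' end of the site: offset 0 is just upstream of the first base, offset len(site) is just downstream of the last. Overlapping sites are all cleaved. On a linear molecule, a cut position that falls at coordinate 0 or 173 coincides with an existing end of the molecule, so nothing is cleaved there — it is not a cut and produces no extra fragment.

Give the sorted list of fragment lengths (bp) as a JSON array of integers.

[2,4,4,4,6,7,8,8,10,10,11,12,13,13,14,14,33]

Site scan:
  CdoI (TCTGGATC, off=4): starts [26, 63, 114] → cuts [30, 67, 118]
  ZebX (GCCAAG, off=4): starts [12, 76, 155] → cuts [16, 80, 159]
  VbrI (CGTCTA, off=5): starts [90, 106] → cuts [95, 111]
  NpsIV (GCACCT, off=2): starts [124] → cuts [126]
  KluIV (AGCCTG, off=1): starts [1, 39, 47, 53, 83, 98, 162] → cuts [2, 40, 48, 54, 84, 99, 163]

Pooled cuts: [2, 16, 30, 40, 48, 54, 67, 80, 84, 95, 99, 111, 118, 126, 159, 163]

Fragment lengths:
  [0,2): 2 bp
  [2,16): 14 bp
  [16,30): 14 bp
  [30,40): 10 bp
  [40,48): 8 bp
  [48,54): 6 bp
  [54,67): 13 bp
  [67,80): 13 bp
  [80,84): 4 bp
  [84,95): 11 bp
  [95,99): 4 bp
  [99,111): 12 bp
  [111,118): 7 bp
  [118,126): 8 bp
  [126,159): 33 bp
  [159,163): 4 bp
  [163,173): 10 bp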